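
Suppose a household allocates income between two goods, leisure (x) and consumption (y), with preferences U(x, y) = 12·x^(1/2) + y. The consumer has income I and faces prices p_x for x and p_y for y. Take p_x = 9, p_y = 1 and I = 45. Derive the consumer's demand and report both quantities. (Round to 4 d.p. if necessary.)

x* = 0.4444, y* = 41

Set MRS = p_x/p_y: 6·x^(−1/2) = p_x/p_y.
Solve: √x = 6·p_y/p_x, so x*(p_x,p_y) = (6·p_y/p_x)², and y* = (I − p_x·x*)/p_y.
Plugging in: x* = (6·1/9)² = 0.4444, y* = 41.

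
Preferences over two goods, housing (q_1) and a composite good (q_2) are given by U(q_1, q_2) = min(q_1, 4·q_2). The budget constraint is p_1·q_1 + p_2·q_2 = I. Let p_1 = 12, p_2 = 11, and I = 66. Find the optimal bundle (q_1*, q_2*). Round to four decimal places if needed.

With perfect complements, no substitution: consume in ratio q_1:q_2 = 4:1.
Budget: p_1·q_1 + p_2·(1/4)·q_1 = I, so (4·p_1 + p_2)·q_1 = 4·I.
Demand: q_1*(p_1,p_2,I) = 4·I/(4·p_1 + p_2), q_2* = I/(4·p_1 + p_2).
Here 4·12 + 11 = 59, giving q_1* = 4.4746 and q_2* = 1.1186.

q_1* = 4.4746, q_2* = 1.1186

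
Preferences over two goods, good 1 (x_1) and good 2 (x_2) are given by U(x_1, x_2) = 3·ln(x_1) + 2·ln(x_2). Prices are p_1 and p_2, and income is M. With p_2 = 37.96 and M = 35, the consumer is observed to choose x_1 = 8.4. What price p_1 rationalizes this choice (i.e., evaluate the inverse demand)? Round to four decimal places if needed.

MU_x_1/MU_x_2 = (3·x_2)/(2·x_1); tangency sets this equal to p_1/p_2.
Rearranging, p_2·x_2 = (2/3)·p_1·x_1. Substituting into the budget gives p_1·x_1·(1 + (2/3)) = M.
Demand: x_1*(p_1,p_2,M) = 0.6·M/p_1 and x_2* = 0.4·M/p_2.
Set x_1* = 8.4 in the demand function and solve for p_1: p_1 = 2.5.

p_1 = 2.5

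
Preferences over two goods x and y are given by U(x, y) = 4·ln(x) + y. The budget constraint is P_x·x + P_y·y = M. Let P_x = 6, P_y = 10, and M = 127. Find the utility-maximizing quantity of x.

x* = 6.6667

Set MRS = P_x/P_y: (4/x)/1 = P_x/P_y.
So x*(P_x,P_y) = 4·P_y/P_x, independent of income; and y* = (M − 4·P_y)/P_y.
At the given prices: x* = 4·10/6 = 6.6667.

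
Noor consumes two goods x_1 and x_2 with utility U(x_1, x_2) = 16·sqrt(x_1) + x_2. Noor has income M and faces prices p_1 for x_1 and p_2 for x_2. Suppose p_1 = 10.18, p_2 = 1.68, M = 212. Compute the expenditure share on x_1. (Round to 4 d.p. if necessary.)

share on x_1 = 0.0837

Utility is quasi-linear in x_2; the FOC for x_1 is 8/√x_1 = p_1/p_2.
Solve: √x_1 = 8·p_2/p_1, so x_1*(p_1,p_2) = (8·p_2/p_1)², and x_2* = (M − p_1·x_1*)/p_2.
Plugging in: x_1* = (8·1.68/10.18)² = 1.743, x_2* = 115.6286.
Expenditure on x_1: 10.18·1.743 = 17.744; share = 0.0837.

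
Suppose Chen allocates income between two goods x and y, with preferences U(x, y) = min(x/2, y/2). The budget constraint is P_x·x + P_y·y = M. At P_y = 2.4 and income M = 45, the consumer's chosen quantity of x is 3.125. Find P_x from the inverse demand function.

With perfect complements, no substitution: consume in ratio x:y = 2:2.
Budget: P_x·x + P_y·x = M, so (2·P_x + 2·P_y)·x = 2·M.
Demand: x*(P_x,P_y,M) = 2·M/(2·P_x + 2·P_y), y* = 2·M/(2·P_x + 2·P_y).
Set x* = 3.125 in the demand function and solve for P_x: P_x = 12.

P_x = 12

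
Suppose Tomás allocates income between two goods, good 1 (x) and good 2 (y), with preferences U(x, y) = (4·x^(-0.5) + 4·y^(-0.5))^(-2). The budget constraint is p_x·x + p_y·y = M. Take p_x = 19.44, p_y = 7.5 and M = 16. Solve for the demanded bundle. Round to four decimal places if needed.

x* = 0.4763, y* = 0.8988

With the ratio pinned down, the budget gives x* = M/(p_x + p_y·(y/x)) and y* = (y/x)·x*.
Numerically y/x = 1.886934, so x* = 16/(19.44 + 7.5·1.886934) = 0.4763 and y* = 1.886934·0.4763 = 0.8988.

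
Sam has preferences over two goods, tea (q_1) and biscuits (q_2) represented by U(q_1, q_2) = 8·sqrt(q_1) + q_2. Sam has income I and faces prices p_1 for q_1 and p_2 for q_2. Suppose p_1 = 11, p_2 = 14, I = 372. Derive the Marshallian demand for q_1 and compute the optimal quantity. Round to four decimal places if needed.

q_1* = 25.9174

Plugging in: q_1* = (4·14/11)² = 25.9174.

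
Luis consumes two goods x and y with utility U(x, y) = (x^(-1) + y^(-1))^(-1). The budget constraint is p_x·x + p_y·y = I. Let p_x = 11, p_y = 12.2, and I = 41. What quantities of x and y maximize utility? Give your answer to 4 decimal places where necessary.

x* = 1.8154, y* = 1.7238

MRS = MU_x/MU_y = (y/x)^(2). Set equal to p_x/p_y.
Hence y/x = (p_x/p_y)^(1/(2)), i.e. raised to the 0.5 power.
Substitute y = (y/x)·x into the budget: x* = I/(p_x + p_y·(y/x)).
Numerically y/x = 0.949547, so x* = 41/(11 + 12.2·0.949547) = 1.8154 and y* = 0.949547·1.8154 = 1.7238.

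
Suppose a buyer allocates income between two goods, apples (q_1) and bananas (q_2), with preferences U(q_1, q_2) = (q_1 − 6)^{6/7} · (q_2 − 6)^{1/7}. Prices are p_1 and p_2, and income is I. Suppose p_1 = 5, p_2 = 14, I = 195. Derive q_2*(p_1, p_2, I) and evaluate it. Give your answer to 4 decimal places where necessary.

q_2* = 6.8265

Let q_1' = q_1−6, q_2' = q_2−6. MRS = 6·q_2'/q_1' = p_1/p_2.
Substituting into the budget: q_1* = 6 + 6/7·(I − 6·p_1 − 6·p_2)/p_1, and q_2* = 6 + 1/7·(…)/p_2.
Discretionary income = 195 − 6·5 − 6·14 = 81; q_2* = 6 + 1/7·81/14 = 6.8265.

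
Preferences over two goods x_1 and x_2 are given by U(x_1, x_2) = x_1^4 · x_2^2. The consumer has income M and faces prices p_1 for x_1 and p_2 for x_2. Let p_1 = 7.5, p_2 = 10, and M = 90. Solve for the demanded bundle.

x_1* = 8, x_2* = 3

The MRS is 2·x_2/x_1. Set MRS = p_1/p_2.
Rearranging, p_2·x_2 = (1/2)·p_1·x_1. Substituting into the budget gives p_1·x_1·(1 + (1/2)) = M.
Demand: x_1*(p_1,p_2,M) = 2/3·M/p_1 and x_2* = 1/3·M/p_2.
At p_1=7.5, p_2=10, M=90: x_1* = 2/3·90/7.5 = 8, x_2* = 3.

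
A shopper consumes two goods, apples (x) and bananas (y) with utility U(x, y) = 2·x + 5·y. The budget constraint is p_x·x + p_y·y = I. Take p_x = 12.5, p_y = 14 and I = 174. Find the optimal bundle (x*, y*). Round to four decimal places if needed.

Numerically: x* = 0, y* = 12.4286.

x* = 0, y* = 12.4286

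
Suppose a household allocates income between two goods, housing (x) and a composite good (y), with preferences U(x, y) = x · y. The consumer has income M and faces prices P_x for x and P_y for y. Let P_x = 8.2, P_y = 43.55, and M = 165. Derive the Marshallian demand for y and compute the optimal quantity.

y* = 1.8944

MU_x/MU_y = (y)/(x); tangency sets this equal to P_x/P_y.
Rearranging, P_y·y = P_x·x. Substituting into the budget gives P_x·x·(1 + 1) = M.
Demand: x*(P_x,P_y,M) = 0.5·M/P_x and y* = 0.5·M/P_y.
At P_x=8.2, P_y=43.55, M=165: y* = 0.5·165/43.55 = 1.8944.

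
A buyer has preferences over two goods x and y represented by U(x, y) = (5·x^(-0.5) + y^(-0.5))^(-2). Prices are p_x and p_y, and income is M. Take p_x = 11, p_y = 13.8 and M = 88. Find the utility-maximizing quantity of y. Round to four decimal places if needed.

y* = 1.7183

MU_x ∝ 5·x^(-1.5), MU_y ∝ y^(-1.5), so MRS = 5·(y/x)^(1.5) = p_x/p_y.
Hence y/x = ((1/5)·p_x/p_y)^(1/(1.5)), i.e. raised to the 2/3 power.
With the ratio pinned down, the budget gives x* = M/(p_x + p_y·(y/x)) and y* = (y/x)·x*.
Numerically y/x = 0.29401, so x* = 88/(11 + 13.8·0.29401) = 5.8443 and y* = 0.29401·5.8443 = 1.7183.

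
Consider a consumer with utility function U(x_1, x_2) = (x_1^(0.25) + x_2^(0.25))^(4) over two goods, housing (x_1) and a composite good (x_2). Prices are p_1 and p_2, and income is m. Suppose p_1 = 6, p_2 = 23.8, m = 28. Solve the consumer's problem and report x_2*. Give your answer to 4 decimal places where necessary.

x_2* = 0.4555

MU_x_1 ∝ x_1^(-0.75), MU_x_2 ∝ x_2^(-0.75), so MRS = (x_2/x_1)^(0.75) = p_1/p_2.
Solve for the ratio: x_2/x_1 = [p_1/p_2]^(4/3).
Substitute x_2 = (x_2/x_1)·x_1 into the budget: x_1* = m/(p_1 + p_2·(x_2/x_1)).
Numerically x_2/x_1 = 0.159257, so x_1* = 28/(6 + 23.8·0.159257) = 2.86 and x_2* = 0.159257·2.86 = 0.4555.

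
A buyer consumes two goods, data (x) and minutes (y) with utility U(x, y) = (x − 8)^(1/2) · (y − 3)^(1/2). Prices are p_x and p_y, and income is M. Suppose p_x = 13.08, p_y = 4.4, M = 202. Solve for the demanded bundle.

MRS = (y−3)/(x−8). Tangency with p_x/p_y gives y−3 = (p_x/p_y)·(x−8).
After buying the subsistence bundle (8, 3), a share 0.5 of the remaining income goes to x: x* = 8 + 0.5·(M − 8p_x − 3p_y)/p_x.
Discretionary income = 202 − 8·13.08 − 3·4.4 = 84.16; x* = 8 + 0.5·84.16/13.08 = 11.2171; y* = 3 + 0.5·84.16/4.4 = 12.5636.

x* = 11.2171, y* = 12.5636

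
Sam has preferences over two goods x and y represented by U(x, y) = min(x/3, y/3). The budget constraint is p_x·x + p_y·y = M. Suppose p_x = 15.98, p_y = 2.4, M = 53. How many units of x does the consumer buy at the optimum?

x* = 2.8836

Leontief preferences: the optimum is at the kink where x/3 = y/3, i.e. y = x.
Budget: p_x·x + p_y·x = M, so (3·p_x + 3·p_y)·x = 3·M.
Demand: x*(p_x,p_y,M) = 3·M/(3·p_x + 3·p_y), y* = 3·M/(3·p_x + 3·p_y).
Here 3·15.98 + 3·2.4 = 55.14, giving x* = 2.8836.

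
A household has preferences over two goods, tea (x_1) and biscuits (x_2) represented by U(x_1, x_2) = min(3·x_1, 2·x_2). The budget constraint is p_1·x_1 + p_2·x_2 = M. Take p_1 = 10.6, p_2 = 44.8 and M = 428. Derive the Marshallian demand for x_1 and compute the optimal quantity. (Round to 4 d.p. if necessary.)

With perfect complements, no substitution: consume in ratio x_1:x_2 = 2:3.
Budget: p_1·x_1 + p_2·(3/2)·x_1 = M, so (2·p_1 + 3·p_2)·x_1 = 2·M.
Demand: x_1*(p_1,p_2,M) = 2·M/(2·p_1 + 3·p_2), x_2* = 3·M/(2·p_1 + 3·p_2).
Here 2·10.6 + 3·44.8 = 155.6, giving x_1* = 5.5013.

x_1* = 5.5013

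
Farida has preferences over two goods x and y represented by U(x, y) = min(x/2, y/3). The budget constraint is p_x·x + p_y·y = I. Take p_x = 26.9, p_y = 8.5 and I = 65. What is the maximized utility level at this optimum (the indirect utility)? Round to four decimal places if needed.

With perfect complements, no substitution: consume in ratio x:y = 2:3.
Budget: p_x·x + p_y·(3/2)·x = I, so (2·p_x + 3·p_y)·x = 2·I.
Demand: x*(p_x,p_y,I) = 2·I/(2·p_x + 3·p_y), y* = 3·I/(2·p_x + 3·p_y).
Here 2·26.9 + 3·8.5 = 79.3, giving x* = 1.6393 and y* = 2.459.
Utility at the optimum: U(1.6393, 2.459) = 0.8197.

V = 0.8197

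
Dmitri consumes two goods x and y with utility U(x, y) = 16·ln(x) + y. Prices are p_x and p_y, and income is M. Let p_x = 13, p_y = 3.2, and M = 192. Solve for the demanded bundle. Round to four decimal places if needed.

x* = 3.9385, y* = 44

MU_x = 16/x, MU_y = 1. Tangency: 16/x = p_x/p_y.
So x*(p_x,p_y) = 16·p_y/p_x, independent of income; and y* = (M − 16·p_y)/p_y.
At the given prices: x* = 16·3.2/13 = 3.9385, and y* = 44.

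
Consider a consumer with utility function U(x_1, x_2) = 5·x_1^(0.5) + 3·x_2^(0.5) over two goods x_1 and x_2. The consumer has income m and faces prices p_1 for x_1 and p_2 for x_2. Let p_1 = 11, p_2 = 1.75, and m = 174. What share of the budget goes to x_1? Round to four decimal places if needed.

Numerically x_2/x_1 = 14.223673, so x_1* = 174/(11 + 1.75·14.223673) = 4.848 and x_2* = 14.223673·4.848 = 68.9557.
Expenditure on x_1: 11·4.848 = 53.3275; share = 0.3065.

share on x_1 = 0.3065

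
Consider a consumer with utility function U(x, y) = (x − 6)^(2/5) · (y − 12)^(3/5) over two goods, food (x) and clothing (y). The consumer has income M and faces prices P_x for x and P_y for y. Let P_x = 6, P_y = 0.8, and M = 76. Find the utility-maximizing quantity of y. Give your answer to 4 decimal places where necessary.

y* = 34.8

Let x' = x−6, y' = y−12. MRS = (2/3)·y'/x' = P_x/P_y.
After buying the subsistence bundle (6, 12), a share 0.4 of the remaining income goes to x: x* = 6 + 0.4·(M − 6P_x − 12P_y)/P_x.
Discretionary income = 76 − 6·6 − 12·0.8 = 30.4; y* = 12 + 0.6·30.4/0.8 = 34.8.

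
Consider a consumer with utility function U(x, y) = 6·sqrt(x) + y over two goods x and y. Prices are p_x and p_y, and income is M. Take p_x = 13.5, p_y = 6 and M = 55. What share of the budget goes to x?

share on x = 0.4364

Set MRS = p_x/p_y: 3·x^(−1/2) = p_x/p_y.
Thus x* = (3·p_y/p_x)² — independent of M — with the rest of income spent on y.
Plugging in: x* = (3·6/13.5)² = 1.7778, y* = 5.1667.
Expenditure on x: 13.5·1.7778 = 24; share = 0.4364.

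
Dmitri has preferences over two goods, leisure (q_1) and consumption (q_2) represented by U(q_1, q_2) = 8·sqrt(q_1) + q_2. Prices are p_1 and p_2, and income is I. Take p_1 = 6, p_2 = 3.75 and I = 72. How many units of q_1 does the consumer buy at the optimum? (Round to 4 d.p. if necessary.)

Plugging in: q_1* = (4·3.75/6)² = 6.25.

q_1* = 6.25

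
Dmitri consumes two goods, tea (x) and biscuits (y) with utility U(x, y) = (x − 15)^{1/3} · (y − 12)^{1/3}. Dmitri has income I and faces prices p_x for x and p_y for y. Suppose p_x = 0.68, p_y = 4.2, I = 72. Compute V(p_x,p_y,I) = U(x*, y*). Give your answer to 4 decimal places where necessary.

V = 2.249

This is Cobb-Douglas in (x−15, y−12): tangency gives 1/3·p_y·(y−12) = 1/3·p_x·(x−15).
Substituting into the budget: x* = 15 + 0.5·(I − 15·p_x − 12·p_y)/p_x, and y* = 12 + 0.5·(…)/p_y.
Discretionary income = 72 − 15·0.68 − 12·4.2 = 11.4; x* = 15 + 0.5·11.4/0.68 = 23.3824; y* = 12 + 0.5·11.4/4.2 = 13.3571.
Utility at the optimum: U(23.3824, 13.3571) = 2.249.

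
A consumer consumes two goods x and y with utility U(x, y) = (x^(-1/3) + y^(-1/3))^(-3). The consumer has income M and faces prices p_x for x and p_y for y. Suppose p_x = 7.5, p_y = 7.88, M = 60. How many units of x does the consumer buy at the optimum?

Numerically y/x = 0.96361, so x* = 60/(7.5 + 7.88·0.96361) = 3.9753.

x* = 3.9753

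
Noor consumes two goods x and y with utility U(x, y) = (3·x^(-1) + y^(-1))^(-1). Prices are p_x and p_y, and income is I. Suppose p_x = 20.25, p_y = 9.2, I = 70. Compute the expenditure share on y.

share on y = 0.2801

MU_x ∝ 3·x^(-2), MU_y ∝ y^(-2), so MRS = 3·(y/x)^(2) = p_x/p_y.
Hence y/x = ((1/3)·p_x/p_y)^(1/(2)), i.e. raised to the 0.5 power.
Substitute y = (y/x)·x into the budget: x* = I/(p_x + p_y·(y/x)).
Numerically y/x = 0.85656, so x* = 70/(20.25 + 9.2·0.85656) = 2.4884 and y* = 0.85656·2.4884 = 2.1315.
Expenditure on y: 9.2·2.1315 = 19.6096; share = 0.2801.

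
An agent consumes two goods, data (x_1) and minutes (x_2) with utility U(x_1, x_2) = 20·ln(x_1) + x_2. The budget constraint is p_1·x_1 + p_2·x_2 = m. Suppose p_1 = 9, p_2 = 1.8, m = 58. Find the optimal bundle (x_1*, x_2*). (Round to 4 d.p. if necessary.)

MU_x_1 = 20/x_1, MU_x_2 = 1. Tangency: 20/x_1 = p_1/p_2.
So x_1*(p_1,p_2) = 20·p_2/p_1, independent of income; and x_2* = (m − 20·p_2)/p_2.
At the given prices: x_1* = 20·1.8/9 = 4, and x_2* = 12.2222.

x_1* = 4, x_2* = 12.2222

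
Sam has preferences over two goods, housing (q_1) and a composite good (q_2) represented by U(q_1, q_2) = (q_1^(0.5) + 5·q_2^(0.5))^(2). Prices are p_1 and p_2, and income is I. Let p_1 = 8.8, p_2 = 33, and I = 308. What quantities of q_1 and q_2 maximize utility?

q_1* = 4.5652, q_2* = 8.1159

MU_q_1 ∝ q_1^(-0.5), MU_q_2 ∝ 5·q_2^(-0.5), so MRS = (1/5)·(q_2/q_1)^(0.5) = p_1/p_2.
Hence q_2/q_1 = (5·p_1/p_2)^(1/(0.5)), i.e. raised to the 2 power.
Substitute q_2 = (q_2/q_1)·q_1 into the budget: q_1* = I/(p_1 + p_2·(q_2/q_1)).
Numerically q_2/q_1 = 1.777778, so q_1* = 308/(8.8 + 33·1.777778) = 4.5652 and q_2* = 1.777778·4.5652 = 8.1159.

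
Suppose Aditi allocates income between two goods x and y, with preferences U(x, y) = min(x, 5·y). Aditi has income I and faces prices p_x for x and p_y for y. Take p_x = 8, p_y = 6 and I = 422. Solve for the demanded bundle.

x* = 45.8696, y* = 9.1739

Here 5·8 + 6 = 46, giving x* = 45.8696 and y* = 9.1739.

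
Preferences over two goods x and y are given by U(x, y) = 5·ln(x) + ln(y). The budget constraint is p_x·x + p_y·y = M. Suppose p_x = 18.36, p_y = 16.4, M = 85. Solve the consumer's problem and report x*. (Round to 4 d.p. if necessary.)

The MRS is 5·y/x. Set MRS = p_x/p_y.
Rearranging, p_y·y = (1/5)·p_x·x. Substituting into the budget gives p_x·x·(1 + (1/5)) = M.
Demand: x*(p_x,p_y,M) = 5/6·M/p_x and y* = 1/6·M/p_y.
At p_x=18.36, p_y=16.4, M=85: x* = 5/6·85/18.36 = 3.858.

x* = 3.858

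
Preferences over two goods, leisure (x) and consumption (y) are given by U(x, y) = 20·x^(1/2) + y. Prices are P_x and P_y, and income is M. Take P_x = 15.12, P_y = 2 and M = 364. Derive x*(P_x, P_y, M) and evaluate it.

x* = 1.7497

Thus x* = (10·P_y/P_x)² — independent of M — with the rest of income spent on y.
Plugging in: x* = (10·2/15.12)² = 1.7497.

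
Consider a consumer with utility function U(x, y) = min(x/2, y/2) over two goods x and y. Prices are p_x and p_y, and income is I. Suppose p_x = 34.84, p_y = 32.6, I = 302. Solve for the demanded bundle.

x* = 4.4781, y* = 4.4781

Leontief preferences: the optimum is at the kink where x/2 = y/2, i.e. y = x.
Budget: p_x·x + p_y·x = I, so (2·p_x + 2·p_y)·x = 2·I.
Demand: x*(p_x,p_y,I) = 2·I/(2·p_x + 2·p_y), y* = 2·I/(2·p_x + 2·p_y).
Here 2·34.84 + 2·32.6 = 134.88, giving x* = 4.4781 and y* = 4.4781.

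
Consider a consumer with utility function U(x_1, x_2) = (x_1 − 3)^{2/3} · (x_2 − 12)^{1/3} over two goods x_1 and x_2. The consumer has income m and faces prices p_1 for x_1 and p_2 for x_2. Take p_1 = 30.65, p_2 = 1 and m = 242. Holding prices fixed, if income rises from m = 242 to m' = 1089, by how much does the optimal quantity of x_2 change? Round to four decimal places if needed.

Δx_2* = 282.3333

This is Cobb-Douglas in (x_1−3, x_2−12): tangency gives 2/3·p_2·(x_2−12) = 1/3·p_1·(x_1−3).
Substituting into the budget: x_1* = 3 + 2/3·(m − 3·p_1 − 12·p_2)/p_1, and x_2* = 12 + 1/3·(…)/p_2.
Discretionary income = 242 − 3·30.65 − 12·1 = 138.05; x_2* = 12 + 1/3·138.05/1 = 58.0167.
At m' = 1089: x_2* = 340.35. Change: 340.35 − 58.0167 = 282.3333.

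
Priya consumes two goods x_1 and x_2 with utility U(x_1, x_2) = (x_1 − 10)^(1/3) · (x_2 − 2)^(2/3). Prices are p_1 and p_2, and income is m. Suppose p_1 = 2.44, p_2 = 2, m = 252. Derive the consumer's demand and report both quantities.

x_1* = 40.5464, x_2* = 76.5333

Let x_1' = x_1−10, x_2' = x_2−2. MRS = (1/2)·x_2'/x_1' = p_1/p_2.
After buying the subsistence bundle (10, 2), a share 1/3 of the remaining income goes to x_1: x_1* = 10 + 1/3·(m − 10p_1 − 2p_2)/p_1.
Discretionary income = 252 − 10·2.44 − 2·2 = 223.6; x_1* = 10 + 1/3·223.6/2.44 = 40.5464; x_2* = 2 + 2/3·223.6/2 = 76.5333.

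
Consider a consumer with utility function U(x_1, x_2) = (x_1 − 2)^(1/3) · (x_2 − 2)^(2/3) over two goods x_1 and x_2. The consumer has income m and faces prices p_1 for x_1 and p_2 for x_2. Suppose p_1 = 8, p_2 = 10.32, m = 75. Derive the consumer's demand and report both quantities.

MRS = (1/2)·(x_2−2)/(x_1−2). Tangency with p_1/p_2 gives x_2−2 = 2·(p_1/p_2)·(x_1−2).
After buying the subsistence bundle (2, 2), a share 1/3 of the remaining income goes to x_1: x_1* = 2 + 1/3·(m − 2p_1 − 2p_2)/p_1.
Discretionary income = 75 − 2·8 − 2·10.32 = 38.36; x_1* = 2 + 1/3·38.36/8 = 3.5983; x_2* = 2 + 2/3·38.36/10.32 = 4.478.

x_1* = 3.5983, x_2* = 4.478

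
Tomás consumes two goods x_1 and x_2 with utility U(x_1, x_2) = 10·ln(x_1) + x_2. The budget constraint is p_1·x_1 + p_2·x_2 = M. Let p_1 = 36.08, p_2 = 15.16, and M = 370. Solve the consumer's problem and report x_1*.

MU_x_1 = 10/x_1, MU_x_2 = 1. Tangency: 10/x_1 = p_1/p_2.
So x_1*(p_1,p_2) = 10·p_2/p_1, independent of income; and x_2* = (M − 10·p_2)/p_2.
At the given prices: x_1* = 10·15.16/36.08 = 4.2018.

x_1* = 4.2018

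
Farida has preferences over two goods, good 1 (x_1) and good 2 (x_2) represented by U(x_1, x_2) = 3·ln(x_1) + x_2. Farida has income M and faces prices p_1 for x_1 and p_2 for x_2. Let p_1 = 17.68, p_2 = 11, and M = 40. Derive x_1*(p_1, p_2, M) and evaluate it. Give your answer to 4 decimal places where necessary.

So x_1*(p_1,p_2) = 3·p_2/p_1, independent of income; and x_2* = (M − 3·p_2)/p_2.
At the given prices: x_1* = 3·11/17.68 = 1.8665.

x_1* = 1.8665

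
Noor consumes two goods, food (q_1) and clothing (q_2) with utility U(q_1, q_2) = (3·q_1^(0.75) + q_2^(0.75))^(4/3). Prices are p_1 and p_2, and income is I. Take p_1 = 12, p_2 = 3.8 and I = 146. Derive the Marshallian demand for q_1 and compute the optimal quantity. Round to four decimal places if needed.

q_1* = 8.7607

From the CES first-order condition, 3·(q_2/q_1)^(0.25) = p_1/p_2.
Solve for the ratio: q_2/q_1 = [(1/3)·p_1/p_2]^(4).
Substitute q_2 = (q_2/q_1)·q_1 into the budget: q_1* = I/(p_1 + p_2·(q_2/q_1)).
Numerically q_2/q_1 = 1.227738, so q_1* = 146/(12 + 3.8·1.227738) = 8.7607.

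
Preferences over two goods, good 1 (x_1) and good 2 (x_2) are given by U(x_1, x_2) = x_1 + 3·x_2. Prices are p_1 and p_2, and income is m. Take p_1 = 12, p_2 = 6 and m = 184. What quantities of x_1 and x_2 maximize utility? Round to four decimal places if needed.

x_1* = 0, x_2* = 30.6667

Linear utility — the consumer picks whichever good has higher MU/price: 1/12 = 0.0833 vs 3/6 = 0.5.
x_2 gives more utility per dollar, so spend all income on x_2: x_2* = m/p_2, x_1* = 0.
Numerically: x_1* = 0, x_2* = 30.6667.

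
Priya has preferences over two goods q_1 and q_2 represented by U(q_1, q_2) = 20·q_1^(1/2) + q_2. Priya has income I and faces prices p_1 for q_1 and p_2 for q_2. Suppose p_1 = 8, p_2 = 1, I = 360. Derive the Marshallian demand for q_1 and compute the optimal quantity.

Utility is quasi-linear in q_2; the FOC for q_1 is 10/√q_1 = p_1/p_2.
Thus q_1* = (10·p_2/p_1)² — independent of I — with the rest of income spent on q_2.
Plugging in: q_1* = (10·1/8)² = 1.5625.

q_1* = 1.5625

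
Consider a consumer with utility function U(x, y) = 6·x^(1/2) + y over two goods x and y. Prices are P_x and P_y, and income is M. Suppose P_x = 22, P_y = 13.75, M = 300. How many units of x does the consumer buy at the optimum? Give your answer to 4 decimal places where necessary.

Set MRS = P_x/P_y: 3·x^(−1/2) = P_x/P_y.
Thus x* = (3·P_y/P_x)² — independent of M — with the rest of income spent on y.
Plugging in: x* = (3·13.75/22)² = 3.5156.

x* = 3.5156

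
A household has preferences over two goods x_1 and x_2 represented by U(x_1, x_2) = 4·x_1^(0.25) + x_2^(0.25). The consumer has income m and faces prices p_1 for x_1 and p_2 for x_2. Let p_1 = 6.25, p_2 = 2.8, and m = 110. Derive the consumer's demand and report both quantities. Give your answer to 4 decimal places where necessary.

MU_x_1 ∝ 4·x_1^(-0.75), MU_x_2 ∝ x_2^(-0.75), so MRS = 4·(x_2/x_1)^(0.75) = p_1/p_2.
Hence x_2/x_1 = ((1/4)·p_1/p_2)^(1/(0.75)), i.e. raised to the 4/3 power.
With the ratio pinned down, the budget gives x_1* = m/(p_1 + p_2·(x_2/x_1)) and x_2* = (x_2/x_1)·x_1*.
Numerically x_2/x_1 = 0.459426, so x_1* = 110/(6.25 + 2.8·0.459426) = 14.5958 and x_2* = 0.459426·14.5958 = 6.7057.

x_1* = 14.5958, x_2* = 6.7057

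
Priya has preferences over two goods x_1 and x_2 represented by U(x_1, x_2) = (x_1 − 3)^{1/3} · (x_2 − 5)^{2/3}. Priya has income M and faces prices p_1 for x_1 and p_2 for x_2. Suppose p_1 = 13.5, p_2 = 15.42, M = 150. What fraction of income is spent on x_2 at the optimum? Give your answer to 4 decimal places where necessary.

MRS = (1/2)·(x_2−5)/(x_1−3). Tangency with p_1/p_2 gives x_2−5 = 2·(p_1/p_2)·(x_1−3).
Substituting into the budget: x_1* = 3 + 1/3·(M − 3·p_1 − 5·p_2)/p_1, and x_2* = 5 + 2/3·(…)/p_2.
Discretionary income = 150 − 3·13.5 − 5·15.42 = 32.4; x_1* = 3 + 1/3·32.4/13.5 = 3.8; x_2* = 5 + 2/3·32.4/15.42 = 6.4008.
Expenditure on x_2: 15.42·6.4008 = 98.7; share = 0.658.

share on x_2 = 0.658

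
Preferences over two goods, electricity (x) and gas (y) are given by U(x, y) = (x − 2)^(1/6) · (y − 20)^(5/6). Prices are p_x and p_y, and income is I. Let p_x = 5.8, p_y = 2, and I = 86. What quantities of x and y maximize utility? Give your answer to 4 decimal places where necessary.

Let x' = x−2, y' = y−20. MRS = (1/5)·y'/x' = p_x/p_y.
After buying the subsistence bundle (2, 20), a share 1/6 of the remaining income goes to x: x* = 2 + 1/6·(I − 2p_x − 20p_y)/p_x.
Discretionary income = 86 − 2·5.8 − 20·2 = 34.4; x* = 2 + 1/6·34.4/5.8 = 2.9885; y* = 20 + 5/6·34.4/2 = 34.3333.

x* = 2.9885, y* = 34.3333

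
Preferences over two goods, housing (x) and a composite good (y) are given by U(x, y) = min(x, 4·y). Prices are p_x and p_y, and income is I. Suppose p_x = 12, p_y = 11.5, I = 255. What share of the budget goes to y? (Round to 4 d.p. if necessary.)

share on y = 0.1933

Leontief preferences: the optimum is at the kink where x/4 = y/1, i.e. y = (1/4)·x.
Budget: p_x·x + p_y·(1/4)·x = I, so (4·p_x + p_y)·x = 4·I.
Demand: x*(p_x,p_y,I) = 4·I/(4·p_x + p_y), y* = I/(4·p_x + p_y).
Here 4·12 + 11.5 = 59.5, giving x* = 17.1429 and y* = 4.2857.
Expenditure on y: 11.5·4.2857 = 49.2857; share = 0.1933.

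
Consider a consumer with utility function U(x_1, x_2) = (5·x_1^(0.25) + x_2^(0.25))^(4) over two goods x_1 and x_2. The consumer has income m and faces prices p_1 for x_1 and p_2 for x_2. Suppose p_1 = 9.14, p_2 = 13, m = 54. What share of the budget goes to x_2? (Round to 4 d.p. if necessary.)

share on x_2 = 0.0942

MU_x_1 ∝ 5·x_1^(-0.75), MU_x_2 ∝ x_2^(-0.75), so MRS = 5·(x_2/x_1)^(0.75) = p_1/p_2.
Hence x_2/x_1 = ((1/5)·p_1/p_2)^(1/(0.75)), i.e. raised to the 4/3 power.
With the ratio pinned down, the budget gives x_1* = m/(p_1 + p_2·(x_2/x_1)) and x_2* = (x_2/x_1)·x_1*.
Numerically x_2/x_1 = 0.073121, so x_1* = 54/(9.14 + 13·0.073121) = 5.3515 and x_2* = 0.073121·5.3515 = 0.3913.
Expenditure on x_2: 13·0.3913 = 5.087; share = 0.0942.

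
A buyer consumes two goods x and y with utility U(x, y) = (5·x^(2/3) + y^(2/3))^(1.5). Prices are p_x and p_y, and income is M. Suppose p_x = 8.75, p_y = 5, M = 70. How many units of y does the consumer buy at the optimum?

MRS = MU_x/MU_y = 5·(y/x)^(1/3). Set equal to p_x/p_y.
Solve for the ratio: y/x = [(1/5)·p_x/p_y]^(3).
With the ratio pinned down, the budget gives x* = M/(p_x + p_y·(y/x)) and y* = (y/x)·x*.
Numerically y/x = 0.042875, so x* = 70/(8.75 + 5·0.042875) = 7.8087 and y* = 0.042875·7.8087 = 0.3348.

y* = 0.3348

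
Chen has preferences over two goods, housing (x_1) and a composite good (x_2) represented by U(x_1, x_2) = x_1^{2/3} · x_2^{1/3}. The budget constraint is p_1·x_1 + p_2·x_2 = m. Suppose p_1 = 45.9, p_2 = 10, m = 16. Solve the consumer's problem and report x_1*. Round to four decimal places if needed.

Tangency: MRS = 2·x_2/x_1 = p_1/p_2.
Rearranging, p_2·x_2 = (1/2)·p_1·x_1. Substituting into the budget gives p_1·x_1·(1 + (1/2)) = m.
Demand: x_1*(p_1,p_2,m) = 2/3·m/p_1 and x_2* = 1/3·m/p_2.
At p_1=45.9, p_2=10, m=16: x_1* = 2/3·16/45.9 = 0.2324.

x_1* = 0.2324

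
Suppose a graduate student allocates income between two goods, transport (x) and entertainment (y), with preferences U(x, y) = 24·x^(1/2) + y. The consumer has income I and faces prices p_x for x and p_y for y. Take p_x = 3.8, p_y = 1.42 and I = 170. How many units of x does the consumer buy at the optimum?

x* = 20.1081

Thus x* = (12·p_y/p_x)² — independent of I — with the rest of income spent on y.
Plugging in: x* = (12·1.42/3.8)² = 20.1081.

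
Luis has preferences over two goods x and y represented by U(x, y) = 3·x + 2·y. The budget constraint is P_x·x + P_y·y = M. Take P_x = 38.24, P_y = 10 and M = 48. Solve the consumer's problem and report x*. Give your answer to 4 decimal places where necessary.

x* = 0

Linear utility — the consumer picks whichever good has higher MU/price: 3/38.24 = 0.0785 vs 2/10 = 0.2.
y gives more utility per dollar, so spend all income on y: y* = M/P_y, x* = 0.
Numerically: x* = 0, y* = 4.8.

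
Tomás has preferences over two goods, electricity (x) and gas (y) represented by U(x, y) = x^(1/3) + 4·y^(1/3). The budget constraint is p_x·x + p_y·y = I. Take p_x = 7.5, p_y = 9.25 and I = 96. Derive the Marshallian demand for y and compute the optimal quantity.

y* = 9.1133

Numerically y/x = 5.840759, so x* = 96/(7.5 + 9.25·5.840759) = 1.5603 and y* = 5.840759·1.5603 = 9.1133.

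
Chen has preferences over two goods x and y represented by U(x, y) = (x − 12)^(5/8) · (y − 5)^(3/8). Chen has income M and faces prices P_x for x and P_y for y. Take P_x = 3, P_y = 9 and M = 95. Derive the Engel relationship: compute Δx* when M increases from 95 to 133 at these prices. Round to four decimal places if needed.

Δx* = 7.9167

Let x' = x−12, y' = y−5. MRS = (5/3)·y'/x' = P_x/P_y.
Substituting into the budget: x* = 12 + 0.625·(M − 12·P_x − 5·P_y)/P_x, and y* = 5 + 0.375·(…)/P_y.
Discretionary income = 95 − 12·3 − 5·9 = 14; x* = 12 + 0.625·14/3 = 14.9167.
At M' = 133: x* = 22.8333. Change: 22.8333 − 14.9167 = 7.9167.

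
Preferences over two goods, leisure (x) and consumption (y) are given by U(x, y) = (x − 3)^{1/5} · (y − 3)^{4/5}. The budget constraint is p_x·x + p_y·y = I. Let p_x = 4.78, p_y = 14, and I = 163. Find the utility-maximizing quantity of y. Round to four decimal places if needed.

This is Cobb-Douglas in (x−3, y−3): tangency gives 0.2·p_y·(y−3) = 0.8·p_x·(x−3).
After buying the subsistence bundle (3, 3), a share 0.2 of the remaining income goes to x: x* = 3 + 0.2·(I − 3p_x − 3p_y)/p_x.
Discretionary income = 163 − 3·4.78 − 3·14 = 106.66; y* = 3 + 0.8·106.66/14 = 9.0949.

y* = 9.0949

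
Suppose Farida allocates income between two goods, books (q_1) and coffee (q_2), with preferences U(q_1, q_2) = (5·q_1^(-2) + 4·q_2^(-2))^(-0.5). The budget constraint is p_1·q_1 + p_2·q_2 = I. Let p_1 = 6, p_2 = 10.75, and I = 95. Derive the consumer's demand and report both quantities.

MU_q_1 ∝ 5·q_1^(-3), MU_q_2 ∝ 4·q_2^(-3), so MRS = (5/4)·(q_2/q_1)^(3) = p_1/p_2.
Solve for the ratio: q_2/q_1 = [(4/5)·p_1/p_2]^(1/3).
With the ratio pinned down, the budget gives q_1* = I/(p_1 + p_2·(q_2/q_1)) and q_2* = (q_2/q_1)·q_1*.
Numerically q_2/q_1 = 0.764324, so q_1* = 95/(6 + 10.75·0.764324) = 6.6824 and q_2* = 0.764324·6.6824 = 5.1075.

q_1* = 6.6824, q_2* = 5.1075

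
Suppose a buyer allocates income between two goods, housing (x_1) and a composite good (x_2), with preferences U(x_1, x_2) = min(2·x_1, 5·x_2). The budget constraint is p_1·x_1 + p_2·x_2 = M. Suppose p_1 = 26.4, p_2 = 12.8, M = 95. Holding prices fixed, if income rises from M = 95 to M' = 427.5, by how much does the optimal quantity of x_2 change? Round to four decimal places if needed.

Δx_2* = 4.2195

Leontief preferences: the optimum is at the kink where x_1/5 = x_2/2, i.e. x_2 = (2/5)·x_1.
Budget: p_1·x_1 + p_2·(2/5)·x_1 = M, so (5·p_1 + 2·p_2)·x_1 = 5·M.
Demand: x_1*(p_1,p_2,M) = 5·M/(5·p_1 + 2·p_2), x_2* = 2·M/(5·p_1 + 2·p_2).
Here 5·26.4 + 2·12.8 = 157.6, giving x_2* = 1.2056.
At M' = 427.5: x_2* = 5.4251. Change: 5.4251 − 1.2056 = 4.2195.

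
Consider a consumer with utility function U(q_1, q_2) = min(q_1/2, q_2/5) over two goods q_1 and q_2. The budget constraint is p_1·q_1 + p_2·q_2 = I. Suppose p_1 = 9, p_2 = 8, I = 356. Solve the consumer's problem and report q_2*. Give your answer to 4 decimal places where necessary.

With perfect complements, no substitution: consume in ratio q_1:q_2 = 2:5.
Budget: p_1·q_1 + p_2·(5/2)·q_1 = I, so (2·p_1 + 5·p_2)·q_1 = 2·I.
Demand: q_1*(p_1,p_2,I) = 2·I/(2·p_1 + 5·p_2), q_2* = 5·I/(2·p_1 + 5·p_2).
Here 2·9 + 5·8 = 58, giving q_2* = 30.6897.

q_2* = 30.6897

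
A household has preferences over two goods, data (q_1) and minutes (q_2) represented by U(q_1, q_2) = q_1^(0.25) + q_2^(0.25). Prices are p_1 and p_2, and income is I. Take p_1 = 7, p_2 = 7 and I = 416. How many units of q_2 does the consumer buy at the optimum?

From the CES first-order condition, (q_2/q_1)^(0.75) = p_1/p_2.
Solve for the ratio: q_2/q_1 = [p_1/p_2]^(4/3).
Substitute q_2 = (q_2/q_1)·q_1 into the budget: q_1* = I/(p_1 + p_2·(q_2/q_1)).
Numerically q_2/q_1 = 1, so q_1* = 416/(7 + 7·1) = 29.7143 and q_2* = 1·29.7143 = 29.7143.

q_2* = 29.7143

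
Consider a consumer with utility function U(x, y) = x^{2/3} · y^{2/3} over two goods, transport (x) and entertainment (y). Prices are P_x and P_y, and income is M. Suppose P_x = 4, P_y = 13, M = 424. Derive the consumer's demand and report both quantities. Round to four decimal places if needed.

x* = 53, y* = 16.3077

At P_x=4, P_y=13, M=424: x* = 0.5·424/4 = 53, y* = 16.3077.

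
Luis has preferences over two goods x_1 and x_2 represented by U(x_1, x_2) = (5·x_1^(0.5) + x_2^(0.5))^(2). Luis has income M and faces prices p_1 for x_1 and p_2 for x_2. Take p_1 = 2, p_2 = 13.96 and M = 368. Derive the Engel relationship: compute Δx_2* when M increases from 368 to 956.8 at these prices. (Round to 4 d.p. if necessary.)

From the CES first-order condition, 5·(x_2/x_1)^(0.5) = p_1/p_2.
Solve for the ratio: x_2/x_1 = [(1/5)·p_1/p_2]^(2).
Substitute x_2 = (x_2/x_1)·x_1 into the budget: x_1* = M/(p_1 + p_2·(x_2/x_1)).
Numerically x_2/x_1 = 0.000821, so x_1* = 368/(2 + 13.96·0.000821) = 182.9516 and x_2* = 0.000821·182.9516 = 0.1502.
At M' = 956.8: x_2* = 0.3905. Change: 0.3905 − 0.1502 = 0.2403.

Δx_2* = 0.2403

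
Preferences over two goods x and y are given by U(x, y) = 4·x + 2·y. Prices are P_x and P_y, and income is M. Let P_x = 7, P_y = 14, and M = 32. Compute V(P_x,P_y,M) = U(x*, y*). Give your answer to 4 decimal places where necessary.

V = 18.2857

Perfect substitutes: compare marginal utility per dollar. 4/P_x vs 2/P_y → 0.5714 vs 0.1429.
x gives more utility per dollar, so spend all income on x: x* = M/P_x, y* = 0.
Numerically: x* = 4.5714, y* = 0.
Utility at the optimum: U(4.5714, 0) = 18.2857.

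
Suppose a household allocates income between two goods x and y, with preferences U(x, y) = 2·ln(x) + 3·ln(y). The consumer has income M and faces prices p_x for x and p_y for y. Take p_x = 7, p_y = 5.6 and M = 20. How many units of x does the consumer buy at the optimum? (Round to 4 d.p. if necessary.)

MU_x/MU_y = (2·y)/(3·x); tangency sets this equal to p_x/p_y.
Rearranging, p_y·y = (3/2)·p_x·x. Substituting into the budget gives p_x·x·(1 + (3/2)) = M.
Demand: x*(p_x,p_y,M) = 0.4·M/p_x and y* = 0.6·M/p_y.
At p_x=7, p_y=5.6, M=20: x* = 0.4·20/7 = 1.1429.

x* = 1.1429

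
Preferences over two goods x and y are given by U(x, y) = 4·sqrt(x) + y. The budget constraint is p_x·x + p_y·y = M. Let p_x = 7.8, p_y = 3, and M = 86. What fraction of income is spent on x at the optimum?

Set MRS = p_x/p_y: 2·x^(−1/2) = p_x/p_y.
Thus x* = (2·p_y/p_x)² — independent of M — with the rest of income spent on y.
Plugging in: x* = (2·3/7.8)² = 0.5917, y* = 27.1282.
Expenditure on x: 7.8·0.5917 = 4.6154; share = 0.0537.

share on x = 0.0537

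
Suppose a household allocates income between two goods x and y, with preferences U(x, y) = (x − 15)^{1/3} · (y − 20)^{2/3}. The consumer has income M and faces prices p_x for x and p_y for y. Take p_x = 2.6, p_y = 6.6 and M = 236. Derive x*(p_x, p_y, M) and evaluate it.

x* = 23.3333

Let x' = x−15, y' = y−20. MRS = (1/2)·y'/x' = p_x/p_y.
After buying the subsistence bundle (15, 20), a share 1/3 of the remaining income goes to x: x* = 15 + 1/3·(M − 15p_x − 20p_y)/p_x.
Discretionary income = 236 − 15·2.6 − 20·6.6 = 65; x* = 15 + 1/3·65/2.6 = 23.3333.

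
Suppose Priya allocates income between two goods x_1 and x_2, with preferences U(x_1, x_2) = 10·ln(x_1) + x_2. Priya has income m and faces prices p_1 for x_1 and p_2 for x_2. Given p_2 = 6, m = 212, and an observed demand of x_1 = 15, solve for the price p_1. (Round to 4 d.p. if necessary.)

MU_x_1 = 10/x_1, MU_x_2 = 1. Tangency: 10/x_1 = p_1/p_2.
So x_1*(p_1,p_2) = 10·p_2/p_1, independent of income; and x_2* = (m − 10·p_2)/p_2.
Set x_1* = 15 in the demand function and solve for p_1: p_1 = 4.

p_1 = 4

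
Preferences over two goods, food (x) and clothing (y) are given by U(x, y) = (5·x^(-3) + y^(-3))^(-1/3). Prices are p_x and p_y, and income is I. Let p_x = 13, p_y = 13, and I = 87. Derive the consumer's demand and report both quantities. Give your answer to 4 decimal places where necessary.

Substitute y = (y/x)·x into the budget: x* = I/(p_x + p_y·(y/x)).
Numerically y/x = 0.66874, so x* = 87/(13 + 13·0.66874) = 4.0104 and y* = 0.66874·4.0104 = 2.6819.

x* = 4.0104, y* = 2.6819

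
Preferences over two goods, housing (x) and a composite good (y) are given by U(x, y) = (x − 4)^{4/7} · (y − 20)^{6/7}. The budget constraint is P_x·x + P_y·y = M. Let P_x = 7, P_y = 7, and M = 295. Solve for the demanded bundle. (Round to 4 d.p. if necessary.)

x* = 11.2571, y* = 30.8857

MRS = (2/3)·(y−20)/(x−4). Tangency with P_x/P_y gives y−20 = (3/2)·(P_x/P_y)·(x−4).
After buying the subsistence bundle (4, 20), a share 0.4 of the remaining income goes to x: x* = 4 + 0.4·(M − 4P_x − 20P_y)/P_x.
Discretionary income = 295 − 4·7 − 20·7 = 127; x* = 4 + 0.4·127/7 = 11.2571; y* = 20 + 0.6·127/7 = 30.8857.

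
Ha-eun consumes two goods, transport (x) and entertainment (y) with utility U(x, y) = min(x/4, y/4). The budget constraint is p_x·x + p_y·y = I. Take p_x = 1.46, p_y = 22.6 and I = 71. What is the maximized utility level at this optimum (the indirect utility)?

Here 4·1.46 + 4·22.6 = 96.24, giving x* = 2.951 and y* = 2.951.
Utility at the optimum: U(2.951, 2.951) = 0.7377.

V = 0.7377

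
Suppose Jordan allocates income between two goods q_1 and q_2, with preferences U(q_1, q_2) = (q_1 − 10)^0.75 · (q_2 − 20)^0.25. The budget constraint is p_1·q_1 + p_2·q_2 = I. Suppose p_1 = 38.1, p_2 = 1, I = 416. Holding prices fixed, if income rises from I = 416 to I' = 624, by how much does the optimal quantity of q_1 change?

Δq_1* = 4.0945

This is Cobb-Douglas in (q_1−10, q_2−20): tangency gives 0.75·p_2·(q_2−20) = 0.25·p_1·(q_1−10).
After buying the subsistence bundle (10, 20), a share 0.75 of the remaining income goes to q_1: q_1* = 10 + 0.75·(I − 10p_1 − 20p_2)/p_1.
Discretionary income = 416 − 10·38.1 − 20·1 = 15; q_1* = 10 + 0.75·15/38.1 = 10.2953.
At I' = 624: q_1* = 14.3898. Change: 14.3898 − 10.2953 = 4.0945.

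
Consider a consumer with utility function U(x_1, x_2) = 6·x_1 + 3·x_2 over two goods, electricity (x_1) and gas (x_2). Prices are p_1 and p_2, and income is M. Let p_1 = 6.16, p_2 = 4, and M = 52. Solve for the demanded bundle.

x_1* = 8.4416, x_2* = 0

Linear utility — the consumer picks whichever good has higher MU/price: 6/6.16 = 0.974 vs 3/4 = 0.75.
x_1 gives more utility per dollar, so spend all income on x_1: x_1* = M/p_1, x_2* = 0.
Numerically: x_1* = 8.4416, x_2* = 0.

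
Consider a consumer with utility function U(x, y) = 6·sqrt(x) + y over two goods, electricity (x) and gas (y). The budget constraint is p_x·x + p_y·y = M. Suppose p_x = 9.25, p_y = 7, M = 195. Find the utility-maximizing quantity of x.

x* = 5.1541

Solve: √x = 3·p_y/p_x, so x*(p_x,p_y) = (3·p_y/p_x)², and y* = (M − p_x·x*)/p_y.
Plugging in: x* = (3·7/9.25)² = 5.1541.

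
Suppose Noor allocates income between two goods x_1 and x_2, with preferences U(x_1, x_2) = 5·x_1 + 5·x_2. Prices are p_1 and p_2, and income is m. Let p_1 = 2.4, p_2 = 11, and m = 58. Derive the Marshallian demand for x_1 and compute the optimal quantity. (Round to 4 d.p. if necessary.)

Linear utility — the consumer picks whichever good has higher MU/price: 5/2.4 = 2.0833 vs 5/11 = 0.4545.
x_1 gives more utility per dollar, so spend all income on x_1: x_1* = m/p_1, x_2* = 0.
Numerically: x_1* = 24.1667, x_2* = 0.

x_1* = 24.1667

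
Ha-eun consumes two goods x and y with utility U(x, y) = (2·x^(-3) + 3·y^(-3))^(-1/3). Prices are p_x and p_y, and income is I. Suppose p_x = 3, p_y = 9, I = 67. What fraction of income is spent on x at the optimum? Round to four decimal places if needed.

share on x = 0.2839

Numerically y/x = 0.840896, so x* = 67/(3 + 9·0.840896) = 6.3399 and y* = 0.840896·6.3399 = 5.3312.
Expenditure on x: 3·6.3399 = 19.0196; share = 0.2839.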